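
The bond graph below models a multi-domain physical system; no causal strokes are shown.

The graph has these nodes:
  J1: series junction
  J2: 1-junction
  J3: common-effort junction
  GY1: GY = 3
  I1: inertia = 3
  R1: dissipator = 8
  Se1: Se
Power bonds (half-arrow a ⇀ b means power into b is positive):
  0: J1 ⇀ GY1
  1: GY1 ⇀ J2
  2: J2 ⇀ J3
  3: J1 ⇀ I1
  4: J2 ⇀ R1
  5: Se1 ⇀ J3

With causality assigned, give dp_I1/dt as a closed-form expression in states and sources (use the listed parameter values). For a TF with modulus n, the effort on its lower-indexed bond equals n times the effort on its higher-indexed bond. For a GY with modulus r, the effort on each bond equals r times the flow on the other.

dp_I1/dt = 3*E_Se1/8 - 3*p_I1/8

β5 →J3  (Se1 fixes effort; stroke away)
β2 →J2  (0-jn J3 has e-setter on 5)
β3 →I1  (prefer integral on I1)
β0 →J1  (J1 flow already set via bond 3)
β1 →J2  (GY1 both-in/both-out from 0)
β4 →R1  (J2 needs exactly one f-in)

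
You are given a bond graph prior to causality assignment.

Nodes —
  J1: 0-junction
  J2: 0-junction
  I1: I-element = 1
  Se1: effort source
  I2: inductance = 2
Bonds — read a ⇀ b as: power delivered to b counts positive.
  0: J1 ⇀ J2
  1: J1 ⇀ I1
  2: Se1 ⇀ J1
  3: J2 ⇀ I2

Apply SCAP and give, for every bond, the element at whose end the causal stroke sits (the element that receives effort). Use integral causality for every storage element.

β2 stroke at J1  (Se1: effort source, stroke at far end)
β0 stroke at J2  (J1: bond 2 brought effort, rest push out)
β1 stroke at I1  (J1 effort already set via bond 2)
β3 stroke at I2  (J2 effort already set via bond 0)

β0 stroke at J2
β1 stroke at I1
β2 stroke at J1
β3 stroke at I2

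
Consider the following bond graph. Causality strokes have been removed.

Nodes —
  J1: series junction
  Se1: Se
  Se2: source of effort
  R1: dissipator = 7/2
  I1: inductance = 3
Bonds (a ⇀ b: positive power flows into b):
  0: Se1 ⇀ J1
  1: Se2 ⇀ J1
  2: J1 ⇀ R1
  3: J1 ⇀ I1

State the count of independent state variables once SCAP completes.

#0 stroke→J1  (Se1 fixes effort; stroke away)
#1 stroke→J1  (source Se2 imposes e)
#3 stroke→I1  (I1: I, integral causality)
#2 stroke→J1  (1-jn J1 has f-setter on 3)

1  (I1 all integral)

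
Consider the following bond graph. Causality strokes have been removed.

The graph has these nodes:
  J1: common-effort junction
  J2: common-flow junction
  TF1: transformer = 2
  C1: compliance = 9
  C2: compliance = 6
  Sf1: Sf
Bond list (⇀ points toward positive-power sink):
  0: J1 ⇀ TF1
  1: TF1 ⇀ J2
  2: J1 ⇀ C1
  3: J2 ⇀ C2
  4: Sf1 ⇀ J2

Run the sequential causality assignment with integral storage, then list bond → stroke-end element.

bond 0 |TF1
bond 1 |J2
bond 2 |J1
bond 3 |J2
bond 4 |Sf1

bond 4 |Sf1  (Sf1 (Sf) sets flow on bond)
bond 1 |J2  (J2 flow already set via bond 4)
bond 3 |J2  (J2 flow already set via bond 4)
bond 0 |TF1  (TF1 one-in-one-out from 1)
bond 2 |J1  (J1: last free bond brings effort in)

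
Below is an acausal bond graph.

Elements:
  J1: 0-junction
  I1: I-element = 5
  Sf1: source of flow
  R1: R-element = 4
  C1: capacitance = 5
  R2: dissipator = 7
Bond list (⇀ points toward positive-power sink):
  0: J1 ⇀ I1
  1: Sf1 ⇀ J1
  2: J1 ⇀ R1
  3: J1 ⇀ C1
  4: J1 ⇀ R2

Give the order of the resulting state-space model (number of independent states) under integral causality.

2  (C1, I1 all integral)

b1 stroke→Sf1  (Sf1: flow source, stroke at near end)
b0 stroke→I1  (I1: I, integral causality)
b3 stroke→J1  (prefer integral on C1)
b2 stroke→R1  (J1 effort already set via bond 3)
b4 stroke→R2  (J1 effort already set via bond 3)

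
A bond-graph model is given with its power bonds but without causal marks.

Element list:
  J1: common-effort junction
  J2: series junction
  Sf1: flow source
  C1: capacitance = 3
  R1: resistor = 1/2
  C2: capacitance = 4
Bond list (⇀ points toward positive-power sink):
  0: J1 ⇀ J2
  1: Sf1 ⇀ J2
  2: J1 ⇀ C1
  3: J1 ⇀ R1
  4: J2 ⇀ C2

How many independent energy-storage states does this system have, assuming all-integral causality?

2  (C1, C2 all integral)

bond 1 |Sf1  (Sf1: flow source, stroke at near end)
bond 0 |J2  (1-jn J2 has f-setter on 1)
bond 4 |J2  (J2: bond 1 brought flow, rest push out)
bond 2 |J1  (C1 outputs effort q/C1)
bond 3 |R1  (J1 effort already set via bond 2)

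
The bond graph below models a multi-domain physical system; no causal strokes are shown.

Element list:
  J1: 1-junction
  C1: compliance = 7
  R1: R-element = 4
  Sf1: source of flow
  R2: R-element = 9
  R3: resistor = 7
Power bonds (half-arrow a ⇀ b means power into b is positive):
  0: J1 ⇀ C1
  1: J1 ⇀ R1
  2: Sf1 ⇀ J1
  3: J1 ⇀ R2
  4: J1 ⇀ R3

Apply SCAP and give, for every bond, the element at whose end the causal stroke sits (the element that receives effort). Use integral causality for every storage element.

#0 →J1
#1 →J1
#2 →Sf1
#3 →J1
#4 →J1

#2 stroke at Sf1  (source Sf1 imposes f)
#0 stroke at J1  (1-jn J1 has f-setter on 2)
#1 stroke at J1  (J1 flow already set via bond 2)
#3 stroke at J1  (J1 flow already set via bond 2)
#4 stroke at J1  (J1 flow already set via bond 2)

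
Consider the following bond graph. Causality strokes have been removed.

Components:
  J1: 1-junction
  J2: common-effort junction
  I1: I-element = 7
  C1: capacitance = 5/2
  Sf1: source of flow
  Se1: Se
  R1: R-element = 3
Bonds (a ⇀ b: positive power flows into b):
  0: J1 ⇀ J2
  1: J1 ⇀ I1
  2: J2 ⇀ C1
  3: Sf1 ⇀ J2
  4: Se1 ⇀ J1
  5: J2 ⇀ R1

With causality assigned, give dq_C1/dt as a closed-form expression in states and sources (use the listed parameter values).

β3 stroke at Sf1  (Sf1 (Sf) sets flow on bond)
β4 stroke at J1  (Se1: effort source, stroke at far end)
β1 stroke at I1  (I1: I, integral causality)
β0 stroke at J1  (1-jn J1 has f-setter on 1)
β2 stroke at J2  (C1: C, integral causality)
β5 stroke at R1  (common-e at J2 fixed by 2)

dq_C1/dt = F_Sf1 + p_I1/7 - 2*q_C1/15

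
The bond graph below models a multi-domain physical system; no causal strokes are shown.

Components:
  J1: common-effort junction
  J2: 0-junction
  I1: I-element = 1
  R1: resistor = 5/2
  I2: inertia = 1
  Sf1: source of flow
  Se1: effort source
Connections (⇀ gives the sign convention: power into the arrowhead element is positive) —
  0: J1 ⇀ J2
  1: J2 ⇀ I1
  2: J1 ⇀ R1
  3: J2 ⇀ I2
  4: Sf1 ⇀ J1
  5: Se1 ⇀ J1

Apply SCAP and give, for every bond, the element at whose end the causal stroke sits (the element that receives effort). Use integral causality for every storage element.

#0 →J2
#1 →I1
#2 →R1
#3 →I2
#4 →Sf1
#5 →J1

bond 4 →Sf1  (Sf1: flow source, stroke at near end)
bond 5 →J1  (Se1 fixes effort; stroke away)
bond 0 →J2  (J1: bond 5 brought effort, rest push out)
bond 2 →R1  (common-e at J1 fixed by 5)
bond 1 →I1  (0-jn J2 has e-setter on 0)
bond 3 →I2  (0-jn J2 has e-setter on 0)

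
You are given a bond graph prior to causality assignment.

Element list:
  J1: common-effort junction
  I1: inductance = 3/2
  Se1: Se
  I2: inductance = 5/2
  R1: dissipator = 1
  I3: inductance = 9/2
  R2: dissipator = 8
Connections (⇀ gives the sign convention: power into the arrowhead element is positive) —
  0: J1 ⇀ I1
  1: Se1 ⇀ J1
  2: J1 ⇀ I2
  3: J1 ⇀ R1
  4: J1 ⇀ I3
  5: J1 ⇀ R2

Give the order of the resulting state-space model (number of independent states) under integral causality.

3  (I1, I2, I3 all integral)

#1 →J1  (Se1 (Se) sets effort on bond)
#0 →I1  (J1: bond 1 brought effort, rest push out)
#2 →I2  (common-e at J1 fixed by 1)
#3 →R1  (J1 effort already set via bond 1)
#4 →I3  (J1: bond 1 brought effort, rest push out)
#5 →R2  (common-e at J1 fixed by 1)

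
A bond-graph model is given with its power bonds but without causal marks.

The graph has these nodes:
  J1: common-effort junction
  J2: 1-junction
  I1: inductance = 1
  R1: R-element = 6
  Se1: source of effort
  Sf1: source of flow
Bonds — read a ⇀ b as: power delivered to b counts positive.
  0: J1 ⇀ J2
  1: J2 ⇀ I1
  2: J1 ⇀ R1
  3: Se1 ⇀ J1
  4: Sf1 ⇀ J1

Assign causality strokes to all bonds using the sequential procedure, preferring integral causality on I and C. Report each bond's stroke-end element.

#0 →J2
#1 →I1
#2 →R1
#3 →J1
#4 →Sf1

bond 3 stroke at J1  (Se1: effort source, stroke at far end)
bond 4 stroke at Sf1  (Sf1 (Sf) sets flow on bond)
bond 0 stroke at J2  (J1: bond 3 brought effort, rest push out)
bond 2 stroke at R1  (0-jn J1 has e-setter on 3)
bond 1 stroke at I1  (J2 needs exactly one f-in)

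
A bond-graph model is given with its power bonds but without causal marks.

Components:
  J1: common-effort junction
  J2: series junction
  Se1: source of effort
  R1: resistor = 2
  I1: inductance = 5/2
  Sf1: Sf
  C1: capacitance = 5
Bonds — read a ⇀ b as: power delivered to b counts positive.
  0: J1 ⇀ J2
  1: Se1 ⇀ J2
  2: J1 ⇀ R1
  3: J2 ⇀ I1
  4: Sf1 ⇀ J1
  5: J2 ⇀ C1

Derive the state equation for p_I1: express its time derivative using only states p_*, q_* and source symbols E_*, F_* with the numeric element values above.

dp_I1/dt = E_Se1 + 2*F_Sf1 - 4*p_I1/5 - q_C1/5

b1 stroke at J2  (Se1 fixes effort; stroke away)
b4 stroke at Sf1  (Sf1 (Sf) sets flow on bond)
b3 stroke at I1  (I1 outputs flow p/I1)
b0 stroke at J2  (J2: bond 3 brought flow, rest push out)
b5 stroke at J2  (common-f at J2 fixed by 3)
b2 stroke at J1  (closing 0-jn rule on J1)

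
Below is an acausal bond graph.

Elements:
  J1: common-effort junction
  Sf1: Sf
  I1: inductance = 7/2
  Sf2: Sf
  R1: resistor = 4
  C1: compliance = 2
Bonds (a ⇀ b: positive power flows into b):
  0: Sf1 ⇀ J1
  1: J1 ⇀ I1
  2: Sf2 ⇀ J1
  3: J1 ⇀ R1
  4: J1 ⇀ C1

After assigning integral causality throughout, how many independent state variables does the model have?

2  (C1, I1 all integral)

#0 stroke at Sf1  (Sf1 fixes flow; stroke at Sf1)
#2 stroke at Sf2  (Sf2: flow source, stroke at near end)
#1 stroke at I1  (I1 outputs flow p/I1)
#4 stroke at J1  (prefer integral on C1)
#3 stroke at R1  (common-e at J1 fixed by 4)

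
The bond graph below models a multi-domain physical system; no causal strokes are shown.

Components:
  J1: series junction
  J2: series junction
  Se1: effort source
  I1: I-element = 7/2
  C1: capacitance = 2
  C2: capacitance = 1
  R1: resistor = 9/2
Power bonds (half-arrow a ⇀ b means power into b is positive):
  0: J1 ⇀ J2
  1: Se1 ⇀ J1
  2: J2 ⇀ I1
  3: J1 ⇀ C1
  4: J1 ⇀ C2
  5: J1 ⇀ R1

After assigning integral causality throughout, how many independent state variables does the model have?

#1 stroke→J1  (Se1: effort source, stroke at far end)
#2 stroke→I1  (I1: I, integral causality)
#0 stroke→J2  (J2 flow already set via bond 2)
#3 stroke→J1  (1-jn J1 has f-setter on 0)
#4 stroke→J1  (J1 flow already set via bond 0)
#5 stroke→J1  (J1: bond 0 brought flow, rest push out)

3  (C1, C2, I1 all integral)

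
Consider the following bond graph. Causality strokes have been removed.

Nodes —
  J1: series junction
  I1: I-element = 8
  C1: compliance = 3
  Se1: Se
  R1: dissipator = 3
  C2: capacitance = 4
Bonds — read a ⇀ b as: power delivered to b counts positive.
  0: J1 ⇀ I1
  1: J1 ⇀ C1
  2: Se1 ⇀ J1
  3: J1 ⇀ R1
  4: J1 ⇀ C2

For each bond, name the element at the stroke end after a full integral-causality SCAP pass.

b2 stroke at J1  (Se1: effort source, stroke at far end)
b0 stroke at I1  (I1 outputs flow p/I1)
b1 stroke at J1  (1-jn J1 has f-setter on 0)
b3 stroke at J1  (common-f at J1 fixed by 0)
b4 stroke at J1  (1-jn J1 has f-setter on 0)

β0 stroke at I1
β1 stroke at J1
β2 stroke at J1
β3 stroke at J1
β4 stroke at J1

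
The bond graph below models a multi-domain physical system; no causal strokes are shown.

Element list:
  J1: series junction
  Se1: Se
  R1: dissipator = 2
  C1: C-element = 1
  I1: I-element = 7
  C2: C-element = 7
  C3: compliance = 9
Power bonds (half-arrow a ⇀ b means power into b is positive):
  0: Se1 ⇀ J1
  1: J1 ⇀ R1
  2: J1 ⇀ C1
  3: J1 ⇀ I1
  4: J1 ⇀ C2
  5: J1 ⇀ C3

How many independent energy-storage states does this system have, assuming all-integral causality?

4  (C1, C2, C3, I1 all integral)

β0 stroke→J1  (Se1: effort source, stroke at far end)
β2 stroke→J1  (C1 outputs effort q/C1)
β3 stroke→I1  (I1: I, integral causality)
β1 stroke→J1  (J1: bond 3 brought flow, rest push out)
β4 stroke→J1  (1-jn J1 has f-setter on 3)
β5 stroke→J1  (J1: bond 3 brought flow, rest push out)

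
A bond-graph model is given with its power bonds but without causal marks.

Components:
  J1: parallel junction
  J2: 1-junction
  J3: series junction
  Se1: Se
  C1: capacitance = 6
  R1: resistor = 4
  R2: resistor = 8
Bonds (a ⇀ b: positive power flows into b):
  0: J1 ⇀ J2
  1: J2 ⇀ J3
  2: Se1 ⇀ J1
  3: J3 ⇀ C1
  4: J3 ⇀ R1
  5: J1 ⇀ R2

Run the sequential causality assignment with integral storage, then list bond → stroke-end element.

β2 →J1  (Se1: effort source, stroke at far end)
β0 →J2  (common-e at J1 fixed by 2)
β5 →R2  (common-e at J1 fixed by 2)
β1 →J3  (J2 needs exactly one f-in)
β3 →J3  (C1: C, integral causality)
β4 →R1  (only one flow-in slot at J3)

bond 0 →J2
bond 1 →J3
bond 2 →J1
bond 3 →J3
bond 4 →R1
bond 5 →R2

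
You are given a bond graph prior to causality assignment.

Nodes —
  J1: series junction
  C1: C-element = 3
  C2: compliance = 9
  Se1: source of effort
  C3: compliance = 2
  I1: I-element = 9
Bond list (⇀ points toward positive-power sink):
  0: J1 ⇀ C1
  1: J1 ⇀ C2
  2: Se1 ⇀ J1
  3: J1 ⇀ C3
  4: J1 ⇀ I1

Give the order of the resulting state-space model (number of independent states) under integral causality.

4  (C1, C2, C3, I1 all integral)

#2 stroke at J1  (Se1: effort source, stroke at far end)
#0 stroke at J1  (prefer integral on C1)
#1 stroke at J1  (C2: C, integral causality)
#3 stroke at J1  (C3: C, integral causality)
#4 stroke at I1  (only one flow-in slot at J1)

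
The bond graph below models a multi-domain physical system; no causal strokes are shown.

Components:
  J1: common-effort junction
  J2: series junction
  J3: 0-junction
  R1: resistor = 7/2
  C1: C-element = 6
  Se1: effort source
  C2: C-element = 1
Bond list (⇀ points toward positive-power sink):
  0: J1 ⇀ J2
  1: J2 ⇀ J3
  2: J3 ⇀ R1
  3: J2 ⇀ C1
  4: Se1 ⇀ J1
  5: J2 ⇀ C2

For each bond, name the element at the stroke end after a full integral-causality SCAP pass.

b4 stroke at J1  (Se1 fixes effort; stroke away)
b0 stroke at J2  (0-jn J1 has e-setter on 4)
b3 stroke at J2  (prefer integral on C1)
b5 stroke at J2  (C2 outputs effort q/C2)
b1 stroke at J3  (J2: last free bond brings flow in)
b2 stroke at R1  (0-jn J3 has e-setter on 1)

b0 stroke at J2
b1 stroke at J3
b2 stroke at R1
b3 stroke at J2
b4 stroke at J1
b5 stroke at J2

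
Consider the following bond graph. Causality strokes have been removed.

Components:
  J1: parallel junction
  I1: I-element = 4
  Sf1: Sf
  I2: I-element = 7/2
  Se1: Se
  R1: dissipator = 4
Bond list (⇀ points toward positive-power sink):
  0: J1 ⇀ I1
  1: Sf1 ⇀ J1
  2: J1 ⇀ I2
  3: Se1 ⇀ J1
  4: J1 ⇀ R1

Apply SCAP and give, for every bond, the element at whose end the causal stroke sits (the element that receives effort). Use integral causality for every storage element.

b1 stroke→Sf1  (Sf1 fixes flow; stroke at Sf1)
b3 stroke→J1  (Se1 (Se) sets effort on bond)
b0 stroke→I1  (0-jn J1 has e-setter on 3)
b2 stroke→I2  (common-e at J1 fixed by 3)
b4 stroke→R1  (J1: bond 3 brought effort, rest push out)

b0 |I1
b1 |Sf1
b2 |I2
b3 |J1
b4 |R1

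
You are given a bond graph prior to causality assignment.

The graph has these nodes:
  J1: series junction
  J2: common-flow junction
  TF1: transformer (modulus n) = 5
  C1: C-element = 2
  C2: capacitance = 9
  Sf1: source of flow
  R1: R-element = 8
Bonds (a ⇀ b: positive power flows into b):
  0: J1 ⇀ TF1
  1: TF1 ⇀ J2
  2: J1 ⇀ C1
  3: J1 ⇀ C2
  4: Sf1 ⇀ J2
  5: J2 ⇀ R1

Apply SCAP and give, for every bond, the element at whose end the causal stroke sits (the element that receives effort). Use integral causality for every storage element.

bond 0 →TF1
bond 1 →J2
bond 2 →J1
bond 3 →J1
bond 4 →Sf1
bond 5 →J2

β4 stroke→Sf1  (Sf1 fixes flow; stroke at Sf1)
β1 stroke→J2  (1-jn J2 has f-setter on 4)
β5 stroke→J2  (J2: bond 4 brought flow, rest push out)
β0 stroke→TF1  (TF TF1: opposite of bond 1)
β2 stroke→J1  (1-jn J1 has f-setter on 0)
β3 stroke→J1  (common-f at J1 fixed by 0)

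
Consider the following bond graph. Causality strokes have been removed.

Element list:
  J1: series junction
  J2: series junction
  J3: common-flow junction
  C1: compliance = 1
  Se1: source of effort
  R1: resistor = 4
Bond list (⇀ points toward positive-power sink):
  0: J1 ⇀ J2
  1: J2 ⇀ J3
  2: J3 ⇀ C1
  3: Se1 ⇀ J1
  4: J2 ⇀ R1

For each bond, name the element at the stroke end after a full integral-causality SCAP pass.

#0 stroke at J2
#1 stroke at J2
#2 stroke at J3
#3 stroke at J1
#4 stroke at R1

b3 |J1  (Se1: effort source, stroke at far end)
b0 |J2  (J1 needs exactly one f-in)
b2 |J3  (C1 integral (e out))
b1 |J2  (closing 1-jn rule on J3)
b4 |R1  (J2: last free bond brings flow in)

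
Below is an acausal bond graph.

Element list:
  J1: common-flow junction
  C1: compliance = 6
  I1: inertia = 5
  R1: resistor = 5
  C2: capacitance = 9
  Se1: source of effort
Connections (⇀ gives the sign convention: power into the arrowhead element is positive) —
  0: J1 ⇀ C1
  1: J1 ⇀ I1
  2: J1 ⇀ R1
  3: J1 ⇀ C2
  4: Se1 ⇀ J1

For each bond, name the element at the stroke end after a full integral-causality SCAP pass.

β4 |J1  (Se1 (Se) sets effort on bond)
β0 |J1  (C1: C, integral causality)
β1 |I1  (I1 outputs flow p/I1)
β2 |J1  (J1: bond 1 brought flow, rest push out)
β3 |J1  (1-jn J1 has f-setter on 1)

#0 →J1
#1 →I1
#2 →J1
#3 →J1
#4 →J1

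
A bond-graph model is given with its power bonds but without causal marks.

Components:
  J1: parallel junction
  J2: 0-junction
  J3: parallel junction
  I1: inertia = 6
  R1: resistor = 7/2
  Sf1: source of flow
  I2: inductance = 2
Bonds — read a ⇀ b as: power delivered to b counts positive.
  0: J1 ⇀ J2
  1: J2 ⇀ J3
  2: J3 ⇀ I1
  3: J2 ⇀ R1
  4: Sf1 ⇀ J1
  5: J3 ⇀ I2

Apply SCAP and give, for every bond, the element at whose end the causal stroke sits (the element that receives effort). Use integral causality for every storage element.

bond 0 stroke→J1
bond 1 stroke→J3
bond 2 stroke→I1
bond 3 stroke→J2
bond 4 stroke→Sf1
bond 5 stroke→I2

#4 stroke→Sf1  (Sf1 fixes flow; stroke at Sf1)
#0 stroke→J1  (only one effort-in slot at J1)
#2 stroke→I1  (I1 integral (f out))
#5 stroke→I2  (I2: I, integral causality)
#1 stroke→J3  (J3: last free bond brings effort in)
#3 stroke→J2  (J2: last free bond brings effort in)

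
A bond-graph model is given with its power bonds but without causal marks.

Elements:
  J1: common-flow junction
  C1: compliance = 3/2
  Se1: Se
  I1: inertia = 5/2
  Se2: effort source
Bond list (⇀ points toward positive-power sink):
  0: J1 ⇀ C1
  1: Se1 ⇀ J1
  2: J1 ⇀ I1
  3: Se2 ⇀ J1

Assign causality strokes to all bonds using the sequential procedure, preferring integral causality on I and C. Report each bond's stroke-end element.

β1 stroke→J1  (Se1: effort source, stroke at far end)
β3 stroke→J1  (Se2 (Se) sets effort on bond)
β0 stroke→J1  (C1 outputs effort q/C1)
β2 stroke→I1  (J1: last free bond brings flow in)

b0 |J1
b1 |J1
b2 |I1
b3 |J1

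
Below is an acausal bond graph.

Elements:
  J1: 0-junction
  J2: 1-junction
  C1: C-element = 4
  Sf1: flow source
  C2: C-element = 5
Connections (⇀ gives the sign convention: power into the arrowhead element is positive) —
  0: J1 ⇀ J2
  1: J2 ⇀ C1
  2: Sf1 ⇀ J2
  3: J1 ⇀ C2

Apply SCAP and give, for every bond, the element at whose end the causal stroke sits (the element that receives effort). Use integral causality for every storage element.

β0 |J2
β1 |J2
β2 |Sf1
β3 |J1

b2 stroke→Sf1  (Sf1 (Sf) sets flow on bond)
b0 stroke→J2  (J2 flow already set via bond 2)
b1 stroke→J2  (1-jn J2 has f-setter on 2)
b3 stroke→J1  (only one effort-in slot at J1)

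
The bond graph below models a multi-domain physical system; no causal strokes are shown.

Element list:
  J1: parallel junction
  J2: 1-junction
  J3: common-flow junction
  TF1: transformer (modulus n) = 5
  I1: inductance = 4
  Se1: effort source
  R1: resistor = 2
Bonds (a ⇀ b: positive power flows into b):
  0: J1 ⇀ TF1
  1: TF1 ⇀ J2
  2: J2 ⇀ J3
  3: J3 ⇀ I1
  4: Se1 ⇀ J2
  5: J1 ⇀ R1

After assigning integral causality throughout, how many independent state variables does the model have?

bond 4 stroke→J2  (Se1 (Se) sets effort on bond)
bond 3 stroke→I1  (prefer integral on I1)
bond 2 stroke→J3  (J3: bond 3 brought flow, rest push out)
bond 1 stroke→J2  (1-jn J2 has f-setter on 2)
bond 0 stroke→TF1  (TF1 one-in-one-out from 1)
bond 5 stroke→J1  (J1 needs exactly one e-in)

1  (I1 all integral)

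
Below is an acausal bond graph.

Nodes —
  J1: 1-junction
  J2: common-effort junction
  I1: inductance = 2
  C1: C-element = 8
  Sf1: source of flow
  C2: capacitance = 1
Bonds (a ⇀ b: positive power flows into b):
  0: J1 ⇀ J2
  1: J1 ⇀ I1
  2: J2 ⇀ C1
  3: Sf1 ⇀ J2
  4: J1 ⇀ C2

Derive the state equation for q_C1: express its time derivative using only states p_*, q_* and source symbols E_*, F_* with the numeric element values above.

dq_C1/dt = F_Sf1 + p_I1/2

bond 3 stroke→Sf1  (source Sf1 imposes f)
bond 1 stroke→I1  (I1 integral (f out))
bond 0 stroke→J1  (common-f at J1 fixed by 1)
bond 4 stroke→J1  (J1: bond 1 brought flow, rest push out)
bond 2 stroke→J2  (only one effort-in slot at J2)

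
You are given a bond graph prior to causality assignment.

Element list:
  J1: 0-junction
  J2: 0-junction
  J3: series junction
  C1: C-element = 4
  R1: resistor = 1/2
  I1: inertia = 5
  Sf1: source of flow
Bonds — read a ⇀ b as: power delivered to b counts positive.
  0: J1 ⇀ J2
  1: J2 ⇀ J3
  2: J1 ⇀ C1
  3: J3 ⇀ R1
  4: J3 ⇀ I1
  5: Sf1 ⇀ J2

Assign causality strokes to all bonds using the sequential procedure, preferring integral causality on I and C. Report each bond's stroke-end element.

b0 →J2
b1 →J3
b2 →J1
b3 →J3
b4 →I1
b5 →Sf1

#5 |Sf1  (Sf1: flow source, stroke at near end)
#2 |J1  (C1 integral (e out))
#0 |J2  (J1 effort already set via bond 2)
#1 |J3  (J2: bond 0 brought effort, rest push out)
#4 |I1  (I1 integral (f out))
#3 |J3  (common-f at J3 fixed by 4)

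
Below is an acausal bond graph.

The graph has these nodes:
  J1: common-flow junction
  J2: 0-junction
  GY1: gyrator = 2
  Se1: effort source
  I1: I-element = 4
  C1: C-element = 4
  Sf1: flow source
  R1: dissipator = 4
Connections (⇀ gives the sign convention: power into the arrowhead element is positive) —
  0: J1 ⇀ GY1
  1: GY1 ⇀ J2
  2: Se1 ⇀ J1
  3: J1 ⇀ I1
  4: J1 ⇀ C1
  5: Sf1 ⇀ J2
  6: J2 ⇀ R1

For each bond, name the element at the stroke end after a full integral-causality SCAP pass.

#2 |J1  (Se1 fixes effort; stroke away)
#5 |Sf1  (Sf1 fixes flow; stroke at Sf1)
#3 |I1  (I1: I, integral causality)
#0 |J1  (J1: bond 3 brought flow, rest push out)
#4 |J1  (J1 flow already set via bond 3)
#1 |J2  (GY1: gyrator matches bond 0)
#6 |R1  (0-jn J2 has e-setter on 1)

b0 stroke→J1
b1 stroke→J2
b2 stroke→J1
b3 stroke→I1
b4 stroke→J1
b5 stroke→Sf1
b6 stroke→R1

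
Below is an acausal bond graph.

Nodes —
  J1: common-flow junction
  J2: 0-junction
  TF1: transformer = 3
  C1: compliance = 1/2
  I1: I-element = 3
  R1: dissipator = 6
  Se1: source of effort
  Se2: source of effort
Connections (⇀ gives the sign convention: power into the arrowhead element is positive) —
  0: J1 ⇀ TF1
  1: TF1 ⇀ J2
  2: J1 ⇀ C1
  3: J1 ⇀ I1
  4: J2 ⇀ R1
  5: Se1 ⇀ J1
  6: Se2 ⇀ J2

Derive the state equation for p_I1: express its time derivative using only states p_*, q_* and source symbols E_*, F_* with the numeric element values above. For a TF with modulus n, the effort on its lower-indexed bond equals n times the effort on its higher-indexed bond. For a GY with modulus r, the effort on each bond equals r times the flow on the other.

b5 →J1  (Se1: effort source, stroke at far end)
b6 →J2  (Se2: effort source, stroke at far end)
b1 →TF1  (J2 effort already set via bond 6)
b4 →R1  (J2 effort already set via bond 6)
b0 →J1  (TF1 one-in-one-out from 1)
b2 →J1  (C1 integral (e out))
b3 →I1  (J1 needs exactly one f-in)

dp_I1/dt = E_Se1 - 3*E_Se2 - 2*q_C1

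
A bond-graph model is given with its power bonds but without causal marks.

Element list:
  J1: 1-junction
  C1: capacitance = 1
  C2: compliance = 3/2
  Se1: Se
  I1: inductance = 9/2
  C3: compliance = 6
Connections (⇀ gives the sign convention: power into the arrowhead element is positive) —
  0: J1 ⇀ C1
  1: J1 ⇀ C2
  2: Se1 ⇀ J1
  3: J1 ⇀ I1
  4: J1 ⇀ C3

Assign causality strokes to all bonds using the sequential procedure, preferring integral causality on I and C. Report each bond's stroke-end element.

β2 stroke at J1  (Se1 fixes effort; stroke away)
β0 stroke at J1  (C1 outputs effort q/C1)
β1 stroke at J1  (C2 outputs effort q/C2)
β3 stroke at I1  (I1 outputs flow p/I1)
β4 stroke at J1  (1-jn J1 has f-setter on 3)

β0 stroke at J1
β1 stroke at J1
β2 stroke at J1
β3 stroke at I1
β4 stroke at J1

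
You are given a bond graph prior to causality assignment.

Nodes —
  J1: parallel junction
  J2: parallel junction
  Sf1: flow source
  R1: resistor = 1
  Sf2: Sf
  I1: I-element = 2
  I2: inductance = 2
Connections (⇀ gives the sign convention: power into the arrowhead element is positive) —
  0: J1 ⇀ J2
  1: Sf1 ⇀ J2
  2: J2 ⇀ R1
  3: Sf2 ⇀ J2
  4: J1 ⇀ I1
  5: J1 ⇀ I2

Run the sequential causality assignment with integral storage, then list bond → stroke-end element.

β0 |J1
β1 |Sf1
β2 |J2
β3 |Sf2
β4 |I1
β5 |I2

bond 1 →Sf1  (Sf1 (Sf) sets flow on bond)
bond 3 →Sf2  (Sf2: flow source, stroke at near end)
bond 4 →I1  (I1: I, integral causality)
bond 5 →I2  (prefer integral on I2)
bond 0 →J1  (J1: last free bond brings effort in)
bond 2 →J2  (J2: last free bond brings effort in)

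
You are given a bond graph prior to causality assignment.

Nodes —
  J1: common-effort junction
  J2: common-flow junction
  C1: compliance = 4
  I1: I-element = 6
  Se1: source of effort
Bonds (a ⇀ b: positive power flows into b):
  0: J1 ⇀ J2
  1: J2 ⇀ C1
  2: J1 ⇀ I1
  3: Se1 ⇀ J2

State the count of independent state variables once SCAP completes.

b3 stroke→J2  (Se1 (Se) sets effort on bond)
b1 stroke→J2  (prefer integral on C1)
b0 stroke→J1  (only one flow-in slot at J2)
b2 stroke→I1  (J1: bond 0 brought effort, rest push out)

2  (C1, I1 all integral)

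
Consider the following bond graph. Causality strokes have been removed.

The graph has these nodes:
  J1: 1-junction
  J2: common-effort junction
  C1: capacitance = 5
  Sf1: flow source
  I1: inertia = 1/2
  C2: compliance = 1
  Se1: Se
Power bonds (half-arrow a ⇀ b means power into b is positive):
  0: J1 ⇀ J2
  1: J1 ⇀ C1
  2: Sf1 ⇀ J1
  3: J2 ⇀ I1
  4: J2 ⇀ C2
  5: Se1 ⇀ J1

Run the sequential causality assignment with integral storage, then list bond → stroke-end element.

b2 |Sf1  (Sf1: flow source, stroke at near end)
b5 |J1  (source Se1 imposes e)
b0 |J1  (J1: bond 2 brought flow, rest push out)
b1 |J1  (J1: bond 2 brought flow, rest push out)
b3 |I1  (I1 outputs flow p/I1)
b4 |J2  (J2 needs exactly one e-in)

b0 |J1
b1 |J1
b2 |Sf1
b3 |I1
b4 |J2
b5 |J1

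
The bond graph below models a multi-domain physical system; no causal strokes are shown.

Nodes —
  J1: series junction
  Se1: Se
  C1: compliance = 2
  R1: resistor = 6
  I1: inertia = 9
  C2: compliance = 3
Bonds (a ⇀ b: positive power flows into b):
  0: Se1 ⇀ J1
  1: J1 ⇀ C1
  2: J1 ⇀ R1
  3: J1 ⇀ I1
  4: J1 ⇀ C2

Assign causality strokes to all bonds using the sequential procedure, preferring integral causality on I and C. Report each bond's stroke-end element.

b0 stroke→J1  (Se1: effort source, stroke at far end)
b1 stroke→J1  (C1 outputs effort q/C1)
b3 stroke→I1  (I1 outputs flow p/I1)
b2 stroke→J1  (1-jn J1 has f-setter on 3)
b4 stroke→J1  (J1 flow already set via bond 3)

b0 |J1
b1 |J1
b2 |J1
b3 |I1
b4 |J1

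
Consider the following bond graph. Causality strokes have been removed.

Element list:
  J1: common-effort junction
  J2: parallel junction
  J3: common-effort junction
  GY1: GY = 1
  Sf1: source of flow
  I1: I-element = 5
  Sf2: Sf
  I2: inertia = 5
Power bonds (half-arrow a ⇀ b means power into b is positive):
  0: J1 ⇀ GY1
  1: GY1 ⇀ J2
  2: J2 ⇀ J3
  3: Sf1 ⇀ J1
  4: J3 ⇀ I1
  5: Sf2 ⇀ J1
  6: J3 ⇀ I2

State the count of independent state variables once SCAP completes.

2  (I1, I2 all integral)

β3 |Sf1  (Sf1 (Sf) sets flow on bond)
β5 |Sf2  (Sf2: flow source, stroke at near end)
β0 |J1  (J1 needs exactly one e-in)
β1 |J2  (GY1 both-in/both-out from 0)
β2 |J3  (common-e at J2 fixed by 1)
β4 |I1  (J3 effort already set via bond 2)
β6 |I2  (common-e at J3 fixed by 2)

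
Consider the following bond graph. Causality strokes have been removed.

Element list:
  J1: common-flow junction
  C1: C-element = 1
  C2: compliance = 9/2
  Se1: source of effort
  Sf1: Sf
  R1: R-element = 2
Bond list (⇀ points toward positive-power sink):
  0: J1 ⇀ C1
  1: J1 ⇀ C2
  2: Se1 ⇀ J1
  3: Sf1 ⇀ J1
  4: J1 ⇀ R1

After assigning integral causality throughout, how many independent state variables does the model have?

b2 →J1  (Se1 fixes effort; stroke away)
b3 →Sf1  (Sf1 fixes flow; stroke at Sf1)
b0 →J1  (J1: bond 3 brought flow, rest push out)
b1 →J1  (1-jn J1 has f-setter on 3)
b4 →J1  (J1: bond 3 brought flow, rest push out)

2  (C1, C2 all integral)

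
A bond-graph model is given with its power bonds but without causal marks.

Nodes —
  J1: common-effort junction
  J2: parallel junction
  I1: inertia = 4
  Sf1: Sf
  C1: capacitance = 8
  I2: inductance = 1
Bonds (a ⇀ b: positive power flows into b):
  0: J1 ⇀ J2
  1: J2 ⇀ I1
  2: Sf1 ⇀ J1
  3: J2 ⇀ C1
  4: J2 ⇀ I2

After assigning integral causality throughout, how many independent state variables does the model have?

3  (C1, I1, I2 all integral)

β2 stroke at Sf1  (source Sf1 imposes f)
β0 stroke at J1  (closing 0-jn rule on J1)
β1 stroke at I1  (I1: I, integral causality)
β3 stroke at J2  (C1: C, integral causality)
β4 stroke at I2  (common-e at J2 fixed by 3)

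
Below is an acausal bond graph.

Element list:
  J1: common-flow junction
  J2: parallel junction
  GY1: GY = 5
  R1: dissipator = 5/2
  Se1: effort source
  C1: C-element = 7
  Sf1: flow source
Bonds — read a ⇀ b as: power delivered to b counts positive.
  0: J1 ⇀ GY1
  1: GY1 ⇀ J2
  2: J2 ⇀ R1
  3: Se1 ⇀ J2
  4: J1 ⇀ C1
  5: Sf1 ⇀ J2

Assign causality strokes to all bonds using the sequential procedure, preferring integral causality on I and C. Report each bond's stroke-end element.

bond 3 →J2  (Se1 (Se) sets effort on bond)
bond 5 →Sf1  (Sf1 (Sf) sets flow on bond)
bond 1 →GY1  (J2: bond 3 brought effort, rest push out)
bond 2 →R1  (J2: bond 3 brought effort, rest push out)
bond 0 →GY1  (GY1: gyrator matches bond 1)
bond 4 →J1  (J1: bond 0 brought flow, rest push out)

b0 →GY1
b1 →GY1
b2 →R1
b3 →J2
b4 →J1
b5 →Sf1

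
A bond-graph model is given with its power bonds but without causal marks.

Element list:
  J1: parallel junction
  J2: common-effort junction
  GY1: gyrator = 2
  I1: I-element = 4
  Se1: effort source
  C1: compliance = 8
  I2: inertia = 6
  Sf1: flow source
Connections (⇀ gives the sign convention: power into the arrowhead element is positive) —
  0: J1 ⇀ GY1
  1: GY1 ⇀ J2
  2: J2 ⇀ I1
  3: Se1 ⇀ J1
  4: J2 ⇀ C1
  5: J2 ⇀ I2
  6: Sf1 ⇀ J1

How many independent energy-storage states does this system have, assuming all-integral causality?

β3 stroke at J1  (Se1: effort source, stroke at far end)
β6 stroke at Sf1  (Sf1: flow source, stroke at near end)
β0 stroke at GY1  (J1 effort already set via bond 3)
β1 stroke at GY1  (GY GY1: same side as bond 0)
β2 stroke at I1  (prefer integral on I1)
β4 stroke at J2  (C1: C, integral causality)
β5 stroke at I2  (common-e at J2 fixed by 4)

3  (C1, I1, I2 all integral)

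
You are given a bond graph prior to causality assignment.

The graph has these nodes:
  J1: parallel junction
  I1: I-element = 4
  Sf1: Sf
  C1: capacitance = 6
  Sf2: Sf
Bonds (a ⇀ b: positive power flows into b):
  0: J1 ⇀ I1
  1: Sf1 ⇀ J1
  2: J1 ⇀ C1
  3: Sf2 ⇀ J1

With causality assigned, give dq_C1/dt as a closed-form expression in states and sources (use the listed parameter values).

β1 →Sf1  (Sf1 fixes flow; stroke at Sf1)
β3 →Sf2  (Sf2 (Sf) sets flow on bond)
β0 →I1  (I1: I, integral causality)
β2 →J1  (closing 0-jn rule on J1)

dq_C1/dt = F_Sf1 + F_Sf2 - p_I1/4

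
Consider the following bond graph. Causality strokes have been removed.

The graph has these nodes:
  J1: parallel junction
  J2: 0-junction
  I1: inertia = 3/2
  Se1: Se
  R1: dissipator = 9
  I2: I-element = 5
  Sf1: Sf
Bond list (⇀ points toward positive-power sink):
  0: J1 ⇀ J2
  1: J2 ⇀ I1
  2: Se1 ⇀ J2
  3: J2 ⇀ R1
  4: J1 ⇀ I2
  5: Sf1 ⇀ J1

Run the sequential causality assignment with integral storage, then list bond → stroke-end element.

#2 stroke at J2  (Se1: effort source, stroke at far end)
#5 stroke at Sf1  (Sf1 fixes flow; stroke at Sf1)
#0 stroke at J1  (common-e at J2 fixed by 2)
#1 stroke at I1  (0-jn J2 has e-setter on 2)
#3 stroke at R1  (J2 effort already set via bond 2)
#4 stroke at I2  (J1 effort already set via bond 0)

b0 stroke→J1
b1 stroke→I1
b2 stroke→J2
b3 stroke→R1
b4 stroke→I2
b5 stroke→Sf1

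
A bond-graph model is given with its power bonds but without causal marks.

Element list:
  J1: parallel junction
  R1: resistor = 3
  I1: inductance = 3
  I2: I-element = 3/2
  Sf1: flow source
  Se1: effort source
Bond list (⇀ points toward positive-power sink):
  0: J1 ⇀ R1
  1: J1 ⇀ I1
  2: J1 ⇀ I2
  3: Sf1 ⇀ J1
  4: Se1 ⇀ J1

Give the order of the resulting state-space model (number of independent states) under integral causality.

2  (I1, I2 all integral)

#3 stroke at Sf1  (Sf1 fixes flow; stroke at Sf1)
#4 stroke at J1  (source Se1 imposes e)
#0 stroke at R1  (J1 effort already set via bond 4)
#1 stroke at I1  (J1 effort already set via bond 4)
#2 stroke at I2  (J1: bond 4 brought effort, rest push out)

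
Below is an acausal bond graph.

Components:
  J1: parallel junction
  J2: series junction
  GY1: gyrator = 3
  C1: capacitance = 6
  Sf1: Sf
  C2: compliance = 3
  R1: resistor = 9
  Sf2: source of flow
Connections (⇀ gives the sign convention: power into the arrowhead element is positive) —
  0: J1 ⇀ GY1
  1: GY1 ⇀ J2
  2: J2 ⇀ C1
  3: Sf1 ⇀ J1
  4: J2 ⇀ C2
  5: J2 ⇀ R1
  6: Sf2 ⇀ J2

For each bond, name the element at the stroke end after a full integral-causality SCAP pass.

bond 3 stroke at Sf1  (Sf1 fixes flow; stroke at Sf1)
bond 6 stroke at Sf2  (source Sf2 imposes f)
bond 0 stroke at J1  (J1 needs exactly one e-in)
bond 1 stroke at J2  (1-jn J2 has f-setter on 6)
bond 2 stroke at J2  (1-jn J2 has f-setter on 6)
bond 4 stroke at J2  (common-f at J2 fixed by 6)
bond 5 stroke at J2  (1-jn J2 has f-setter on 6)

bond 0 stroke at J1
bond 1 stroke at J2
bond 2 stroke at J2
bond 3 stroke at Sf1
bond 4 stroke at J2
bond 5 stroke at J2
bond 6 stroke at Sf2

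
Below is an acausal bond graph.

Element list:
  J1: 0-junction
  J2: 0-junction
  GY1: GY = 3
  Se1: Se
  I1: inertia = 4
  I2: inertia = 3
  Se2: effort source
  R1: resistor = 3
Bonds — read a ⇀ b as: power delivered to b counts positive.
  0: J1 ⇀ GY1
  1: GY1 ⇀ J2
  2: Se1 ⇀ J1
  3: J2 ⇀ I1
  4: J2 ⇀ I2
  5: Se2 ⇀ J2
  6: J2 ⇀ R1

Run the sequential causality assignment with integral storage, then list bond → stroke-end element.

β0 stroke→GY1
β1 stroke→GY1
β2 stroke→J1
β3 stroke→I1
β4 stroke→I2
β5 stroke→J2
β6 stroke→R1

bond 2 stroke→J1  (Se1 (Se) sets effort on bond)
bond 5 stroke→J2  (source Se2 imposes e)
bond 0 stroke→GY1  (J1: bond 2 brought effort, rest push out)
bond 1 stroke→GY1  (J2 effort already set via bond 5)
bond 3 stroke→I1  (J2: bond 5 brought effort, rest push out)
bond 4 stroke→I2  (J2 effort already set via bond 5)
bond 6 stroke→R1  (J2 effort already set via bond 5)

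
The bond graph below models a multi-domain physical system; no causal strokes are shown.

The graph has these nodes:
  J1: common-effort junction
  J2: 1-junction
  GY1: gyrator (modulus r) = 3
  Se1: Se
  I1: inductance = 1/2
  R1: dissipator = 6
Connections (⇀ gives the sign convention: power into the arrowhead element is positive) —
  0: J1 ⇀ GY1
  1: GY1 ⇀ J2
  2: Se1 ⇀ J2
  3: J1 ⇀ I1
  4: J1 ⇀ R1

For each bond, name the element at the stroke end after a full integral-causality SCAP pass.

b0 →GY1
b1 →GY1
b2 →J2
b3 →I1
b4 →J1

β2 stroke at J2  (Se1 (Se) sets effort on bond)
β1 stroke at GY1  (only one flow-in slot at J2)
β0 stroke at GY1  (GY GY1: same side as bond 1)
β3 stroke at I1  (prefer integral on I1)
β4 stroke at J1  (J1 needs exactly one e-in)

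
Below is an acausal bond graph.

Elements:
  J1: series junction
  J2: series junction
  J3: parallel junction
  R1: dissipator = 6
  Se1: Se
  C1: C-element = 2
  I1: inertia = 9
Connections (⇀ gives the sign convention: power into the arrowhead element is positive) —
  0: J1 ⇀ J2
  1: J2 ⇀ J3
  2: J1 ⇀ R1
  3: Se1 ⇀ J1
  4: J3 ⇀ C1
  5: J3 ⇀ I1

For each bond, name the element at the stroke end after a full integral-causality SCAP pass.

bond 0 |J1
bond 1 |J2
bond 2 |R1
bond 3 |J1
bond 4 |J3
bond 5 |I1

b3 →J1  (source Se1 imposes e)
b4 →J3  (C1: C, integral causality)
b1 →J2  (J3 effort already set via bond 4)
b5 →I1  (J3 effort already set via bond 4)
b0 →J1  (only one flow-in slot at J2)
b2 →R1  (closing 1-jn rule on J1)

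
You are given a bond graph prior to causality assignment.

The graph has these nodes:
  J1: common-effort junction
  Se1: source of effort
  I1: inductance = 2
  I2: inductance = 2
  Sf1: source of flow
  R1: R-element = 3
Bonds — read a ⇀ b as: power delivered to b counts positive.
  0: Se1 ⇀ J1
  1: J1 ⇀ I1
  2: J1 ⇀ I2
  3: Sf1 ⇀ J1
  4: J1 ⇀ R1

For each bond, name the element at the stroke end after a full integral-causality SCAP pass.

β0 →J1
β1 →I1
β2 →I2
β3 →Sf1
β4 →R1

β0 |J1  (Se1 (Se) sets effort on bond)
β3 |Sf1  (Sf1 fixes flow; stroke at Sf1)
β1 |I1  (J1 effort already set via bond 0)
β2 |I2  (J1 effort already set via bond 0)
β4 |R1  (J1 effort already set via bond 0)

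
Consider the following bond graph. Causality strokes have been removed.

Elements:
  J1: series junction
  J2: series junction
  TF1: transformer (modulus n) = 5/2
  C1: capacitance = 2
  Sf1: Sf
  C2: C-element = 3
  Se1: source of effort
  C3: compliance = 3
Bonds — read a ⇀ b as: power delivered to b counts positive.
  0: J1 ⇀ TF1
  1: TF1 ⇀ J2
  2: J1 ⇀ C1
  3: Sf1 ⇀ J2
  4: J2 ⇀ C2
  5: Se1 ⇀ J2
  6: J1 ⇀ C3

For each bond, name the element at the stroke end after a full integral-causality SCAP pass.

b3 stroke→Sf1  (Sf1 fixes flow; stroke at Sf1)
b5 stroke→J2  (source Se1 imposes e)
b1 stroke→J2  (1-jn J2 has f-setter on 3)
b4 stroke→J2  (J2 flow already set via bond 3)
b0 stroke→TF1  (TF TF1: opposite of bond 1)
b2 stroke→J1  (J1: bond 0 brought flow, rest push out)
b6 stroke→J1  (J1: bond 0 brought flow, rest push out)

β0 →TF1
β1 →J2
β2 →J1
β3 →Sf1
β4 →J2
β5 →J2
β6 →J1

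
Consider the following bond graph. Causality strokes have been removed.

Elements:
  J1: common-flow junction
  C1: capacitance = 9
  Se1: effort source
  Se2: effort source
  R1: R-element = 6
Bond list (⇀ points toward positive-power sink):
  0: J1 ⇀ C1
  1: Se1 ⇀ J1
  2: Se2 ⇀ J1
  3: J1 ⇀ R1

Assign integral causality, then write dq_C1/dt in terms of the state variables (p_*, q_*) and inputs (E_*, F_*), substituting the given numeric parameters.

β1 |J1  (Se1 (Se) sets effort on bond)
β2 |J1  (source Se2 imposes e)
β0 |J1  (C1: C, integral causality)
β3 |R1  (J1: last free bond brings flow in)

dq_C1/dt = E_Se1/6 + E_Se2/6 - q_C1/54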